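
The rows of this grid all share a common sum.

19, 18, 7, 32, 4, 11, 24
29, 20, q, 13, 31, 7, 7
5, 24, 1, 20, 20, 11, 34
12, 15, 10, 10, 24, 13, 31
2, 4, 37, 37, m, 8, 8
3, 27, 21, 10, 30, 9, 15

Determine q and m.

Row 1 sums to 115 and so does row 6; that's the common total.
In row 2 the known cells total 107, leaving 115 − 107 = 8.
In row 5 the known cells total 96, leaving 115 − 96 = 19.

q = 8, m = 19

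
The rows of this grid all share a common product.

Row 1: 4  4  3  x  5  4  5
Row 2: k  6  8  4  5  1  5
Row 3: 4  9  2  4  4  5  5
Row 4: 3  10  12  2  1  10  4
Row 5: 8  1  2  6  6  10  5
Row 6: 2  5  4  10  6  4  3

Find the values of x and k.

x = 6, k = 6

Rows 4 and 6 each multiply to 28800, so every row has product 28800.
Row 1: 4×4×3×5×4×5 = 4800, so the missing entry is 28800 ÷ 4800 = 6.
Row 2: 6×8×4×5×1×5 = 4800, so the missing entry is 28800 ÷ 4800 = 6.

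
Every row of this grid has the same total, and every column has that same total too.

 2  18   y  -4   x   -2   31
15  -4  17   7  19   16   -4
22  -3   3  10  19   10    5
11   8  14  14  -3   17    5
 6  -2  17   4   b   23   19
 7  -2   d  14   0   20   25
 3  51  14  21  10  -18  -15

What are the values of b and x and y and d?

b = -1, x = 22, y = -1, d = 2

Rows 2 and 3 both sum to 66, so that's the common total.
The known cells in row 5 total 67, leaving 66 − 67 = -1 for the blank.
The known cells in column 5 total 44, leaving 66 − 44 = 22 for the blank.
The known cells in row 1 total 67, leaving 66 − 67 = -1 for the blank.
The known cells in row 6 total 64, leaving 66 − 64 = 2 for the blank.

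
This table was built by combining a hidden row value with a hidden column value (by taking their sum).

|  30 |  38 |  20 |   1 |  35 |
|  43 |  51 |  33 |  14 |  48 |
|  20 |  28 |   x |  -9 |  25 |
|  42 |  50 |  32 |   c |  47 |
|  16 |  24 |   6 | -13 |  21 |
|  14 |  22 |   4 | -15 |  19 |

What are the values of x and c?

x = 10, c = 13

The difference between any two rows is the same in every column — this is an addition table with the headers hidden.
Row 3 minus row 1 is 20 − 30 = -10, so its entry in column 3 is 20 + (-10) = 10.
Row 4 minus row 1 is 42 − 30 = 12, so its entry in column 4 is 1 + 12 = 13.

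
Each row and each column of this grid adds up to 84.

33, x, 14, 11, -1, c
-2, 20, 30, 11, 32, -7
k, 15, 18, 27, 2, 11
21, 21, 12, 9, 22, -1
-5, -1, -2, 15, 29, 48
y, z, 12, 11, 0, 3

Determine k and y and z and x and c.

k = 11, y = 26, z = 32, x = -3, c = 30

The known cells in row 3 total 73, leaving 84 − 73 = 11 for the blank.
The known cells in column 1 total 58, leaving 84 − 58 = 26 for the blank.
The known cells in row 6 total 52, leaving 84 − 52 = 32 for the blank.
The known cells in column 2 total 87, leaving 84 − 87 = -3 for the blank.
The known cells in row 1 total 54, leaving 84 − 54 = 30 for the blank.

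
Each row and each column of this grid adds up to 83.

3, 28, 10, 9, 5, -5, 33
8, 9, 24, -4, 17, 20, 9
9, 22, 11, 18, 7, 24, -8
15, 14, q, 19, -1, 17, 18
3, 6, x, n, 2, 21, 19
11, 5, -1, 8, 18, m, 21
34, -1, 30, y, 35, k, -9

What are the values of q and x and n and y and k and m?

Row 6 has 11 + 5 − 1 + 8 + 18 + 21 = 62; the blank must be 83 − 62 = 21.
Column 6 has -5 + 20 + 24 + 17 + 21 + 21 = 98; the blank must be 83 − 98 = -15.
Row 4 has 15 + 14 + 19 − 1 + 17 + 18 = 82; the blank must be 83 − 82 = 1.
Column 3 has 10 + 24 + 11 + 1 − 1 + 30 = 75; the blank must be 83 − 75 = 8.
Row 5 has 3 + 6 + 8 + 2 + 21 + 19 = 59; the blank must be 83 − 59 = 24.
Row 7 has 34 − 1 + 30 + 35 − 15 − 9 = 74; the blank must be 83 − 74 = 9.

q = 1, x = 8, n = 24, y = 9, k = -15, m = 21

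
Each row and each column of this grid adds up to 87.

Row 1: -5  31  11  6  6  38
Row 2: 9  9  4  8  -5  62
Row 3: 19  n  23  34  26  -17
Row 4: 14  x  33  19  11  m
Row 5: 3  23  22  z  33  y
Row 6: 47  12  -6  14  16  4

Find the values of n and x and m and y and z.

n = 2, x = 10, m = 0, y = 0, z = 6

Row 3: 19 + 23 + 34 + 26 − 17 = 85, so its missing entry is 87 − 85 = 2.
Column 4: 6 + 8 + 34 + 19 + 14 = 81, so its missing entry is 87 − 81 = 6.
Column 2: 31 + 9 + 2 + 23 + 12 = 77, so its missing entry is 87 − 77 = 10.
Row 5: 3 + 23 + 22 + 6 + 33 = 87, so its missing entry is 87 − 87 = 0.
Row 4: 14 + 10 + 33 + 19 + 11 = 87, so its missing entry is 87 − 87 = 0.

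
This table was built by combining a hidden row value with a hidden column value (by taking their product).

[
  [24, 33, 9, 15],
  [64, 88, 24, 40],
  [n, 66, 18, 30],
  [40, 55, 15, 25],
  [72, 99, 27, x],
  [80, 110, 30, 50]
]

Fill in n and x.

Each row is a constant multiple of every other row — this is a multiplication table with the headers hidden.
Row 3 is 18/9 = 2/1 times row 1, so its entry in column 1 is 24 × 2/1 = 48.
Row 5 is 27/9 = 3/1 times row 1, so its entry in column 4 is 15 × 3/1 = 45.

n = 48, x = 45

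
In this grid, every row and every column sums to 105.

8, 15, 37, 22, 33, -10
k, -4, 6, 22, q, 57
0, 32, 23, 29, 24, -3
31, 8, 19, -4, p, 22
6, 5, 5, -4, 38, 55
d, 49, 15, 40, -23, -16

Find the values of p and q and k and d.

p = 29, q = 4, k = 20, d = 40

The known cells in row 6 total 65, leaving 105 − 65 = 40 for the blank.
The known cells in column 1 total 85, leaving 105 − 85 = 20 for the blank.
The known cells in row 4 total 76, leaving 105 − 76 = 29 for the blank.
The known cells in row 2 total 101, leaving 105 − 101 = 4 for the blank.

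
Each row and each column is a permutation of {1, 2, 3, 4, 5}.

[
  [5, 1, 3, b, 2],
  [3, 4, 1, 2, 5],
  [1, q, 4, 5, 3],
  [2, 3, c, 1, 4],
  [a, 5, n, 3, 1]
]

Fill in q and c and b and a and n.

At (row 5, col 1): column 1 already has {1, 2, 3, 5}, so the value is 4.
At (row 3, col 2): row 3 already has {1, 3, 4, 5}, so the value is 2.
At (row 1, col 4): row 1 already has {1, 2, 3, 5}, so the value is 4.
At (row 5, col 3): row 5 already has {1, 3, 4, 5}, so the value is 2.
Cell (4,3): row 4 already has {1, 2, 3, 4} → 5.

q = 2, c = 5, b = 4, a = 4, n = 2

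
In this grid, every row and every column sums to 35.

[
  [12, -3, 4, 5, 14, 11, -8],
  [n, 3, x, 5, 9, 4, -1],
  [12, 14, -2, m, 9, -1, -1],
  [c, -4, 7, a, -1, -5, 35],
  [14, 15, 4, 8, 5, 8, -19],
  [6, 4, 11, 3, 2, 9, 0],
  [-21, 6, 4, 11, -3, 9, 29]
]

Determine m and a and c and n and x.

Column 3: 4 − 2 + 7 + 4 + 11 + 4 = 28, so its missing entry is 35 − 28 = 7.
Row 3: 12 + 14 − 2 + 9 − 1 − 1 = 31, so its missing entry is 35 − 31 = 4.
Column 4: 5 + 5 + 4 + 8 + 3 + 11 = 36, so its missing entry is 35 − 36 = -1.
Row 4: -4 + 7 − 1 − 1 − 5 + 35 = 31, so its missing entry is 35 − 31 = 4.
Row 2: 3 + 7 + 5 + 9 + 4 − 1 = 27, so its missing entry is 35 − 27 = 8.

m = 4, a = -1, c = 4, n = 8, x = 7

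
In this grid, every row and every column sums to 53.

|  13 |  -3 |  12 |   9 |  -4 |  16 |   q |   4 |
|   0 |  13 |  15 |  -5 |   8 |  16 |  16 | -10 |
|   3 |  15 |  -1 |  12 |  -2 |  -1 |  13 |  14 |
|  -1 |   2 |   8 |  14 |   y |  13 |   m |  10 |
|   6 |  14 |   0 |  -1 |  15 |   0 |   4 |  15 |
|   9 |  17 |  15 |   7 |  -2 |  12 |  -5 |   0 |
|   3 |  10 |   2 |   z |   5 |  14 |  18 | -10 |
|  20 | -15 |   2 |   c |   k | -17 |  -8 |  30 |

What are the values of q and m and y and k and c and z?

Row 1: 13 − 3 + 12 + 9 − 4 + 16 + 4 = 47, so its missing entry is 53 − 47 = 6.
Column 7: 6 + 16 + 13 + 4 − 5 + 18 − 8 = 44, so its missing entry is 53 − 44 = 9.
Row 4: -1 + 2 + 8 + 14 + 13 + 9 + 10 = 55, so its missing entry is 53 − 55 = -2.
Column 5: -4 + 8 − 2 − 2 + 15 − 2 + 5 = 18, so its missing entry is 53 − 18 = 35.
Row 8: 20 − 15 + 2 + 35 − 17 − 8 + 30 = 47, so its missing entry is 53 − 47 = 6.
Row 7: 3 + 10 + 2 + 5 + 14 + 18 − 10 = 42, so its missing entry is 53 − 42 = 11.

q = 6, m = 9, y = -2, k = 35, c = 6, z = 11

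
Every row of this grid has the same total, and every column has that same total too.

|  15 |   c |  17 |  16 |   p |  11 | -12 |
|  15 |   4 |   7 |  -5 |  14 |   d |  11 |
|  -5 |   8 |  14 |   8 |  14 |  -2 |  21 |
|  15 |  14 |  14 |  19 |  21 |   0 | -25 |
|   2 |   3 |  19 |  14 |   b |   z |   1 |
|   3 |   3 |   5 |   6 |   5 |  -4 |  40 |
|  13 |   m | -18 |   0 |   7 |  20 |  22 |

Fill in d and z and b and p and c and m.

Rows 3 and 4 both sum to 58, so that's the common total.
The known cells in row 2 total 46, leaving 58 − 46 = 12 for the blank.
The known cells in row 7 total 44, leaving 58 − 44 = 14 for the blank.
The known cells in column 2 total 46, leaving 58 − 46 = 12 for the blank.
The known cells in row 1 total 59, leaving 58 − 59 = -1 for the blank.
The known cells in column 5 total 60, leaving 58 − 60 = -2 for the blank.
The known cells in row 5 total 37, leaving 58 − 37 = 21 for the blank.

d = 12, z = 21, b = -2, p = -1, c = 12, m = 14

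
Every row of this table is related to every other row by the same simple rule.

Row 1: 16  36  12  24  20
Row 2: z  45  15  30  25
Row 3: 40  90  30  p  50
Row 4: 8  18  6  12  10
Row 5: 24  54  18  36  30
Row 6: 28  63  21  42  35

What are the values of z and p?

z = 20, p = 60

Each row is a constant multiple of every other row — this is a multiplication table with the headers hidden.
Row 2 is 45/36 = 5/4 times row 1, so its entry in column 1 is 16 × 5/4 = 20.
Row 3 is 90/36 = 5/2 times row 1, so its entry in column 4 is 24 × 5/2 = 60.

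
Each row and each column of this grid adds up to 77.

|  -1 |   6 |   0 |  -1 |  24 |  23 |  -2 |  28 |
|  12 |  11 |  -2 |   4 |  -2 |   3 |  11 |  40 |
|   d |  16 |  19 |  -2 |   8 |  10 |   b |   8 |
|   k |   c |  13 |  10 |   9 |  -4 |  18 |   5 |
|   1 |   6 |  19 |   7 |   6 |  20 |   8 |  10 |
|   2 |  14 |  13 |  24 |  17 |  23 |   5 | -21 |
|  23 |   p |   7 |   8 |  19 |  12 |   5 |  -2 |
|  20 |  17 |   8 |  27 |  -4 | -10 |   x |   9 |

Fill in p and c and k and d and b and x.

p = 5, c = 2, k = 24, d = -4, b = 22, x = 10

The known cells in row 7 total 72, leaving 77 − 72 = 5 for the blank.
The known cells in column 2 total 75, leaving 77 − 75 = 2 for the blank.
The known cells in row 4 total 53, leaving 77 − 53 = 24 for the blank.
The known cells in column 1 total 81, leaving 77 − 81 = -4 for the blank.
The known cells in row 8 total 67, leaving 77 − 67 = 10 for the blank.
The known cells in row 3 total 55, leaving 77 − 55 = 22 for the blank.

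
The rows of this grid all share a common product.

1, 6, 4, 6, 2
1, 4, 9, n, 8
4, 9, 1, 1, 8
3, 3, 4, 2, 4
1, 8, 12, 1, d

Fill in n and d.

n = 1, d = 3

Rows 1 and 4 each multiply to 288, so every row has product 288.
Row 2: 1×4×9×8 = 288, so the missing entry is 288 ÷ 288 = 1.
Row 5: 1×8×12×1 = 96, so the missing entry is 288 ÷ 96 = 3.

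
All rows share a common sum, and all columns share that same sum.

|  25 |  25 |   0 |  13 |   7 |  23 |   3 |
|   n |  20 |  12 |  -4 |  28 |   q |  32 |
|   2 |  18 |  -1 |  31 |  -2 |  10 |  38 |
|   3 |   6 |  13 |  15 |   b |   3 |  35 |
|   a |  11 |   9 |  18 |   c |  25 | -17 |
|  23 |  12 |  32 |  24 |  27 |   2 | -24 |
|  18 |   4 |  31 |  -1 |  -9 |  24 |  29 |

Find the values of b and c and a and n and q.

b = 21, c = 24, a = 26, n = -1, q = 9

Rows 1 and 3 both sum to 96, so that's the common total.
Row 4 has 3 + 6 + 13 + 15 + 3 + 35 = 75; the blank must be 96 − 75 = 21.
Column 5 has 7 + 28 − 2 + 21 + 27 − 9 = 72; the blank must be 96 − 72 = 24.
Row 5 has 11 + 9 + 18 + 24 + 25 − 17 = 70; the blank must be 96 − 70 = 26.
Column 6 has 23 + 10 + 3 + 25 + 2 + 24 = 87; the blank must be 96 − 87 = 9.
Row 2 has 20 + 12 − 4 + 28 + 9 + 32 = 97; the blank must be 96 − 97 = -1.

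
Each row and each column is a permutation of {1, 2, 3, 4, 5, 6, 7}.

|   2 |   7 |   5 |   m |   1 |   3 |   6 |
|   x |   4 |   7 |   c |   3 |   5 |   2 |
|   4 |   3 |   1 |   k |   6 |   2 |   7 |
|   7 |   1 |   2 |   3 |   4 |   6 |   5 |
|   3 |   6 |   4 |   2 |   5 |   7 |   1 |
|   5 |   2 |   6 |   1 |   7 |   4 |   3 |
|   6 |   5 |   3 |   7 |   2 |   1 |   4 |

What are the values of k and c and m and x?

k = 5, c = 6, m = 4, x = 1

At (row 2, col 1): column 1 already has {2, 3, 4, 5, 6, 7}, so the value is 1.
For row 3, column 4: row 3 already has {1, 2, 3, 4, 6, 7}; that leaves 5.
For row 1, column 4: row 1 already has {1, 2, 3, 5, 6, 7}; that leaves 4.
For row 2, column 4: row 2 already has {1, 2, 3, 4, 5, 7}; that leaves 6.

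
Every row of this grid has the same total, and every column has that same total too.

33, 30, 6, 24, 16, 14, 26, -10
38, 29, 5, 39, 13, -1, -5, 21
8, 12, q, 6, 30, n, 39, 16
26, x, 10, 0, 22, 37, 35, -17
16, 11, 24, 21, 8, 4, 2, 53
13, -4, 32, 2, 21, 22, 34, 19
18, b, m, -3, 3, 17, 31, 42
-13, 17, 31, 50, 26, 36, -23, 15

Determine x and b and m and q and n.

x = 26, b = 18, m = 13, q = 18, n = 10

Rows 1 and 2 both sum to 139, so that's the common total.
The known cells in row 4 total 113, leaving 139 − 113 = 26 for the blank.
The known cells in column 2 total 121, leaving 139 − 121 = 18 for the blank.
The known cells in row 7 total 126, leaving 139 − 126 = 13 for the blank.
The known cells in column 3 total 121, leaving 139 − 121 = 18 for the blank.
The known cells in row 3 total 129, leaving 139 − 129 = 10 for the blank.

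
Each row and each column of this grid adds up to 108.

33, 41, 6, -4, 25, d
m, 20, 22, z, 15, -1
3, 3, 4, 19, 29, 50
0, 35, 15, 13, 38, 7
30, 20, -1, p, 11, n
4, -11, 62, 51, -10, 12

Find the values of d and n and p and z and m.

d = 7, n = 33, p = 15, z = 14, m = 38

Row 1 has 33 + 41 + 6 − 4 + 25 = 101; the blank must be 108 − 101 = 7.
Column 6 has 7 − 1 + 50 + 7 + 12 = 75; the blank must be 108 − 75 = 33.
Row 5 has 30 + 20 − 1 + 11 + 33 = 93; the blank must be 108 − 93 = 15.
Column 1 has 33 + 3 + 0 + 30 + 4 = 70; the blank must be 108 − 70 = 38.
Row 2 has 38 + 20 + 22 + 15 − 1 = 94; the blank must be 108 − 94 = 14.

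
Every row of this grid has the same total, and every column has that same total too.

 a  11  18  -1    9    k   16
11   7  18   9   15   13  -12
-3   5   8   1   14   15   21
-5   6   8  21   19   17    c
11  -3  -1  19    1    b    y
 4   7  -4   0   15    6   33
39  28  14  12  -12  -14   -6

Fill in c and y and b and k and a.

c = -5, y = 14, b = 20, k = 4, a = 4

Rows 2 and 3 both sum to 61, so that's the common total.
Column 1: 11 − 3 − 5 + 11 + 4 + 39 = 57, so its missing entry is 61 − 57 = 4.
Row 1: 4 + 11 + 18 − 1 + 9 + 16 = 57, so its missing entry is 61 − 57 = 4.
Column 6: 4 + 13 + 15 + 17 + 6 − 14 = 41, so its missing entry is 61 − 41 = 20.
Row 5: 11 − 3 − 1 + 19 + 1 + 20 = 47, so its missing entry is 61 − 47 = 14.
Row 4: -5 + 6 + 8 + 21 + 19 + 17 = 66, so its missing entry is 61 − 66 = -5.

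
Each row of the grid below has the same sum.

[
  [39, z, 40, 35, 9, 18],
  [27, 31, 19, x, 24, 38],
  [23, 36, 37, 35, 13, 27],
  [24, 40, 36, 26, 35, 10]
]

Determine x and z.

Rows 3 and 4 both add up to 171, so every row sums to 171.
Row 2: 27 + 31 + 19 + 24 + 38 = 139, so the missing entry is 171 − 139 = 32.
Row 1: 39 + 40 + 35 + 9 + 18 = 141, so the missing entry is 171 − 141 = 30.

x = 32, z = 30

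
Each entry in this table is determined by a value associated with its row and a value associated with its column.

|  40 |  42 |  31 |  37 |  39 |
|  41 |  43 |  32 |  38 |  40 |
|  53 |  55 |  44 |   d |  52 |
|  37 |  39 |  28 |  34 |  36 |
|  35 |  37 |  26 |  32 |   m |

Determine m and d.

m = 34, d = 50

The difference between any two rows is the same in every column — this is an addition table with the headers hidden.
Row 5 minus row 1 is 37 − 42 = -5, so its entry in column 5 is 39 + (-5) = 34.
Row 3 minus row 1 is 55 − 42 = 13, so its entry in column 4 is 37 + 13 = 50.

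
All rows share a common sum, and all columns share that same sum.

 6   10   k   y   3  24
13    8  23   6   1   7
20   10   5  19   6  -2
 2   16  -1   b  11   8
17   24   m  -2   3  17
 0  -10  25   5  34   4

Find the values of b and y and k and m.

b = 22, y = 8, k = 7, m = -1

Rows 2 and 3 both sum to 58, so that's the common total.
Row 4: 2 + 16 − 1 + 11 + 8 = 36, so its missing entry is 58 − 36 = 22.
Row 5: 17 + 24 − 2 + 3 + 17 = 59, so its missing entry is 58 − 59 = -1.
Column 3: 23 + 5 − 1 − 1 + 25 = 51, so its missing entry is 58 − 51 = 7.
Row 1: 6 + 10 + 7 + 3 + 24 = 50, so its missing entry is 58 − 50 = 8.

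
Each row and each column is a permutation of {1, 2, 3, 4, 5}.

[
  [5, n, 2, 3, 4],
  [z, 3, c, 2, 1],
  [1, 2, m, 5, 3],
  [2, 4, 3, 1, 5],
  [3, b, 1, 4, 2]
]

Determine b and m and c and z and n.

Cell (1,2): row 1 already has {2, 3, 4, 5} → 1.
Cell (3,3): row 3 already has {1, 2, 3, 5} → 4.
Cell (2,3): column 3 already has {1, 2, 3, 4} → 5.
For row 2, column 1: row 2 already has {1, 2, 3, 5}; that leaves 4.
At (row 5, col 2): row 5 already has {1, 2, 3, 4}, so the value is 5.

b = 5, m = 4, c = 5, z = 4, n = 1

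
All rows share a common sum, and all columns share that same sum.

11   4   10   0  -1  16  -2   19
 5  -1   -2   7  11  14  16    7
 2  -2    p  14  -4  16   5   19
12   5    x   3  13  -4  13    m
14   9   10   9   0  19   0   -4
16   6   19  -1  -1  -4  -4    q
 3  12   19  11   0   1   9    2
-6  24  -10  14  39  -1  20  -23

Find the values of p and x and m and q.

Rows 1 and 2 both sum to 57, so that's the common total.
Row 6 has 16 + 6 + 19 − 1 − 1 − 4 − 4 = 31; the blank must be 57 − 31 = 26.
Column 8 has 19 + 7 + 19 − 4 + 26 + 2 − 23 = 46; the blank must be 57 − 46 = 11.
Row 4 has 12 + 5 + 3 + 13 − 4 + 13 + 11 = 53; the blank must be 57 − 53 = 4.
Row 3 has 2 − 2 + 14 − 4 + 16 + 5 + 19 = 50; the blank must be 57 − 50 = 7.

p = 7, x = 4, m = 11, q = 26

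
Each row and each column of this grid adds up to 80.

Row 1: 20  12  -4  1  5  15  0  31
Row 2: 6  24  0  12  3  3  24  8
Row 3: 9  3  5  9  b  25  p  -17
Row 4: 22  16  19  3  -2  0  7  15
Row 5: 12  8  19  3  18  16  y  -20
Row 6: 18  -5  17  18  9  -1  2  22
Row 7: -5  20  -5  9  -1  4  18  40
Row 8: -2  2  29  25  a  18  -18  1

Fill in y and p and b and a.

The known cells in row 8 total 55, leaving 80 − 55 = 25 for the blank.
The known cells in column 5 total 57, leaving 80 − 57 = 23 for the blank.
The known cells in row 5 total 56, leaving 80 − 56 = 24 for the blank.
The known cells in row 3 total 57, leaving 80 − 57 = 23 for the blank.

y = 24, p = 23, b = 23, a = 25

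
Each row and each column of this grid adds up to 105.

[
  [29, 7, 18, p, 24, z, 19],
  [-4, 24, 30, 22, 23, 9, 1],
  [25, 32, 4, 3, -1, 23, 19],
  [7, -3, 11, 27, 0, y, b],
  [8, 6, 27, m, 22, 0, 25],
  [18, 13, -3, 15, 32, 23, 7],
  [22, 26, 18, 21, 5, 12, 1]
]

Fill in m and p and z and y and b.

Row 5: 8 + 6 + 27 + 22 + 0 + 25 = 88, so its missing entry is 105 − 88 = 17.
Column 4: 22 + 3 + 27 + 17 + 15 + 21 = 105, so its missing entry is 105 − 105 = 0.
Row 1: 29 + 7 + 18 + 0 + 24 + 19 = 97, so its missing entry is 105 − 97 = 8.
Column 7: 19 + 1 + 19 + 25 + 7 + 1 = 72, so its missing entry is 105 − 72 = 33.
Row 4: 7 − 3 + 11 + 27 + 0 + 33 = 75, so its missing entry is 105 − 75 = 30.

m = 17, p = 0, z = 8, y = 30, b = 33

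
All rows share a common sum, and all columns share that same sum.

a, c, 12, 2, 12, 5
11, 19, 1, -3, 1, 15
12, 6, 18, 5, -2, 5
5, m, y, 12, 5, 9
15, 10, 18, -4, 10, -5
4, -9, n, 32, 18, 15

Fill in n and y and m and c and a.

Rows 2 and 3 both sum to 44, so that's the common total.
The known cells in column 1 total 47, leaving 44 − 47 = -3 for the blank.
The known cells in row 1 total 28, leaving 44 − 28 = 16 for the blank.
The known cells in column 2 total 42, leaving 44 − 42 = 2 for the blank.
The known cells in row 4 total 33, leaving 44 − 33 = 11 for the blank.
The known cells in row 6 total 60, leaving 44 − 60 = -16 for the blank.

n = -16, y = 11, m = 2, c = 16, a = -3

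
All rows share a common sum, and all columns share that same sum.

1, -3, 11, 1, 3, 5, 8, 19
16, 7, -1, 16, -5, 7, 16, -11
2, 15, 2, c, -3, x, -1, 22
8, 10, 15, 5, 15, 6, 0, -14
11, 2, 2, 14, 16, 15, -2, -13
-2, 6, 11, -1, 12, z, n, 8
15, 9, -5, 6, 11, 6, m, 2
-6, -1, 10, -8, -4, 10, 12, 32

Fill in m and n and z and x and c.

m = 1, n = 11, z = 0, x = -4, c = 12

Rows 1 and 2 both sum to 45, so that's the common total.
Column 4: 1 + 16 + 5 + 14 − 1 + 6 − 8 = 33, so its missing entry is 45 − 33 = 12.
Row 7: 15 + 9 − 5 + 6 + 11 + 6 + 2 = 44, so its missing entry is 45 − 44 = 1.
Column 7: 8 + 16 − 1 + 0 − 2 + 1 + 12 = 34, so its missing entry is 45 − 34 = 11.
Row 6: -2 + 6 + 11 − 1 + 12 + 11 + 8 = 45, so its missing entry is 45 − 45 = 0.
Row 3: 2 + 15 + 2 + 12 − 3 − 1 + 22 = 49, so its missing entry is 45 − 49 = -4.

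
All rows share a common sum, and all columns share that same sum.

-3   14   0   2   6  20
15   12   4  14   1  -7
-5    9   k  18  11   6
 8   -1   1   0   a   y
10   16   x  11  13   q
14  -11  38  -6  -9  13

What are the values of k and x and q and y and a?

Rows 1 and 2 both sum to 39, so that's the common total.
Column 5 has 6 + 1 + 11 + 13 − 9 = 22; the blank must be 39 − 22 = 17.
Row 3 has -5 + 9 + 18 + 11 + 6 = 39; the blank must be 39 − 39 = 0.
Column 3 has 0 + 4 + 0 + 1 + 38 = 43; the blank must be 39 − 43 = -4.
Row 5 has 10 + 16 − 4 + 11 + 13 = 46; the blank must be 39 − 46 = -7.
Row 4 has 8 − 1 + 1 + 0 + 17 = 25; the blank must be 39 − 25 = 14.

k = 0, x = -4, q = -7, y = 14, a = 17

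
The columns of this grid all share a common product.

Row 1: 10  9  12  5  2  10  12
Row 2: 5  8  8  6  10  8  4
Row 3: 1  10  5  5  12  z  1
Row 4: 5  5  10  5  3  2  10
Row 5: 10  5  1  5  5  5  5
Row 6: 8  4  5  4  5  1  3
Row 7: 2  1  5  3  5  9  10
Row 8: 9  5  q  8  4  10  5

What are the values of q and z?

Columns 4 and 7 each multiply to 360000, so every column has product 360000.
Column 3: 12×8×5×10×1×5×5 = 120000, so the missing entry is 360000 ÷ 120000 = 3.
Column 6: 10×8×2×5×1×9×10 = 72000, so the missing entry is 360000 ÷ 72000 = 5.

q = 3, z = 5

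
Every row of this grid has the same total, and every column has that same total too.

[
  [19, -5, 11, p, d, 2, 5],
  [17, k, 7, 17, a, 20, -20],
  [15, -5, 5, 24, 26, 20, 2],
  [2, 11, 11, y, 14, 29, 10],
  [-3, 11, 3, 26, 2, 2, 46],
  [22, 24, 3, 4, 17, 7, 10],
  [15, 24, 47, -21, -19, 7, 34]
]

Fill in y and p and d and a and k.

y = 10, p = 27, d = 28, a = 19, k = 27

Rows 3 and 5 both sum to 87, so that's the common total.
Column 2: -5 − 5 + 11 + 11 + 24 + 24 = 60, so its missing entry is 87 − 60 = 27.
Row 2: 17 + 27 + 7 + 17 + 20 − 20 = 68, so its missing entry is 87 − 68 = 19.
Column 5: 19 + 26 + 14 + 2 + 17 − 19 = 59, so its missing entry is 87 − 59 = 28.
Row 1: 19 − 5 + 11 + 28 + 2 + 5 = 60, so its missing entry is 87 − 60 = 27.
Row 4: 2 + 11 + 11 + 14 + 29 + 10 = 77, so its missing entry is 87 − 77 = 10.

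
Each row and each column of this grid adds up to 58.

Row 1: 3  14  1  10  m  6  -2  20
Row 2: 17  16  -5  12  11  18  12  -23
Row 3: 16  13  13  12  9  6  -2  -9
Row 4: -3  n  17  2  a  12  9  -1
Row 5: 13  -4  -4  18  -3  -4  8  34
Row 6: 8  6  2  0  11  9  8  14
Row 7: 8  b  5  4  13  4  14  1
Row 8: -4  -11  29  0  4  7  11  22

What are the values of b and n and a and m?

b = 9, n = 15, a = 7, m = 6

The known cells in row 7 total 49, leaving 58 − 49 = 9 for the blank.
The known cells in column 2 total 43, leaving 58 − 43 = 15 for the blank.
The known cells in row 1 total 52, leaving 58 − 52 = 6 for the blank.
The known cells in row 4 total 51, leaving 58 − 51 = 7 for the blank.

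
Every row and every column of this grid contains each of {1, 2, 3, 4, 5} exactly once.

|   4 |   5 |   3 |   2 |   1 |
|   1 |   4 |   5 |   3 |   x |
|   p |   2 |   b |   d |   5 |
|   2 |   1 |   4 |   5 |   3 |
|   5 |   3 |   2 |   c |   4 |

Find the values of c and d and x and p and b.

c = 1, d = 4, x = 2, p = 3, b = 1

At (row 5, col 4): row 5 already has {2, 3, 4, 5}, so the value is 1.
For row 3, column 1: column 1 already has {1, 2, 4, 5}; that leaves 3.
For row 2, column 5: row 2 already has {1, 3, 4, 5}; that leaves 2.
At (row 3, col 4): column 4 already has {1, 2, 3, 5}, so the value is 4.
For row 3, column 3: row 3 already has {2, 3, 4, 5}; that leaves 1.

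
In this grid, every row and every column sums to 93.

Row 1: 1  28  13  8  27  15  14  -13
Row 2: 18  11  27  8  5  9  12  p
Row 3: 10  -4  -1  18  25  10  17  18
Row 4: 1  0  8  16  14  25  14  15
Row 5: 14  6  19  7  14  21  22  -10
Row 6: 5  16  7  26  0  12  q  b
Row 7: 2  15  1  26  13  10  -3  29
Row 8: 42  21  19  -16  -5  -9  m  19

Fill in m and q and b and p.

The known cells in row 2 total 90, leaving 93 − 90 = 3 for the blank.
The known cells in row 8 total 71, leaving 93 − 71 = 22 for the blank.
The known cells in column 7 total 98, leaving 93 − 98 = -5 for the blank.
The known cells in row 6 total 61, leaving 93 − 61 = 32 for the blank.

m = 22, q = -5, b = 32, p = 3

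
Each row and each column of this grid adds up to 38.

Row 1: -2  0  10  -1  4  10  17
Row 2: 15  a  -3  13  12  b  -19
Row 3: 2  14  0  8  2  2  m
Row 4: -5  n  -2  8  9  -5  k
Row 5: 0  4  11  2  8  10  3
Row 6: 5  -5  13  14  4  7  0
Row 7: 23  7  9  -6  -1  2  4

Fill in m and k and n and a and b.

m = 10, k = 23, n = 10, a = 8, b = 12

Column 6 has 10 + 2 − 5 + 10 + 7 + 2 = 26; the blank must be 38 − 26 = 12.
Row 2 has 15 − 3 + 13 + 12 + 12 − 19 = 30; the blank must be 38 − 30 = 8.
Column 2 has 0 + 8 + 14 + 4 − 5 + 7 = 28; the blank must be 38 − 28 = 10.
Row 3 has 2 + 14 + 0 + 8 + 2 + 2 = 28; the blank must be 38 − 28 = 10.
Row 4 has -5 + 10 − 2 + 8 + 9 − 5 = 15; the blank must be 38 − 15 = 23.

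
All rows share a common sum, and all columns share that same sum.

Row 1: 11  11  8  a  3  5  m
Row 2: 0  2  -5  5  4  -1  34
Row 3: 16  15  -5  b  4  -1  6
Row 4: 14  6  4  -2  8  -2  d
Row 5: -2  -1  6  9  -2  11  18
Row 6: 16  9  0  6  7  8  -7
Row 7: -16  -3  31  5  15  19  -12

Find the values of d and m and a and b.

Rows 2 and 5 both sum to 39, so that's the common total.
Row 3 has 16 + 15 − 5 + 4 − 1 + 6 = 35; the blank must be 39 − 35 = 4.
Column 4 has 5 + 4 − 2 + 9 + 6 + 5 = 27; the blank must be 39 − 27 = 12.
Row 1 has 11 + 11 + 8 + 12 + 3 + 5 = 50; the blank must be 39 − 50 = -11.
Row 4 has 14 + 6 + 4 − 2 + 8 − 2 = 28; the blank must be 39 − 28 = 11.

d = 11, m = -11, a = 12, b = 4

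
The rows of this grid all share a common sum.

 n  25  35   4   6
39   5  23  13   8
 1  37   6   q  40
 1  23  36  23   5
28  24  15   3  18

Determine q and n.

q = 4, n = 18

The complete rows each total 88.
Row 3 is missing 88 − 84 = 4 (since 1 + 37 + 6 + 40 = 84).
Row 1 is missing 88 − 70 = 18 (since 25 + 35 + 4 + 6 = 70).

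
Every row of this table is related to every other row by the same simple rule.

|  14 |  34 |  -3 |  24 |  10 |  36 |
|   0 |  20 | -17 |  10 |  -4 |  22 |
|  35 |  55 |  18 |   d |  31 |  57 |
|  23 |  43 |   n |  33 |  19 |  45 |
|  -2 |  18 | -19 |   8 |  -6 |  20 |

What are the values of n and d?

n = 6, d = 45

The difference between any two rows is the same in every column — this is an addition table with the headers hidden.
Row 4 minus row 1 is 19 − 10 = 9, so its entry in column 3 is -3 + 9 = 6.
Row 3 minus row 1 is 31 − 10 = 21, so its entry in column 4 is 24 + 21 = 45.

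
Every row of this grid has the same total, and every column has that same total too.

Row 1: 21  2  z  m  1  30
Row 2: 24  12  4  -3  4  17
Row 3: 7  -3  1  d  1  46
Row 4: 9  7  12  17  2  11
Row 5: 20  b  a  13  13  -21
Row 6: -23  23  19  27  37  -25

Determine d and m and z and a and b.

Rows 2 and 4 both sum to 58, so that's the common total.
Row 3 has 7 − 3 + 1 + 1 + 46 = 52; the blank must be 58 − 52 = 6.
Column 4 has -3 + 6 + 17 + 13 + 27 = 60; the blank must be 58 − 60 = -2.
Row 1 has 21 + 2 − 2 + 1 + 30 = 52; the blank must be 58 − 52 = 6.
Column 3 has 6 + 4 + 1 + 12 + 19 = 42; the blank must be 58 − 42 = 16.
Row 5 has 20 + 16 + 13 + 13 − 21 = 41; the blank must be 58 − 41 = 17.

d = 6, m = -2, z = 6, a = 16, b = 17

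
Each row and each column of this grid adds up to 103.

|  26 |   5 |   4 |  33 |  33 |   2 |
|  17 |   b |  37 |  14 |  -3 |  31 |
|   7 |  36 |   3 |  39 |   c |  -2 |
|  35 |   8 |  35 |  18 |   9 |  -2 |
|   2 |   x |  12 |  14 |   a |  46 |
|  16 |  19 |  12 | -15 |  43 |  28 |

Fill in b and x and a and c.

b = 7, x = 28, a = 1, c = 20

The known cells in row 2 total 96, leaving 103 − 96 = 7 for the blank.
The known cells in column 2 total 75, leaving 103 − 75 = 28 for the blank.
The known cells in row 5 total 102, leaving 103 − 102 = 1 for the blank.
The known cells in row 3 total 83, leaving 103 − 83 = 20 for the blank.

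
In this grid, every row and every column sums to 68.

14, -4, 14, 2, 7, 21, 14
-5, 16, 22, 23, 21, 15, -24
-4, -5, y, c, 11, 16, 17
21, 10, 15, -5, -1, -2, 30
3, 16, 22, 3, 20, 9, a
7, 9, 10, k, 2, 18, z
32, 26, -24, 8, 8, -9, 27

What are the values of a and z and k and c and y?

Row 5: 3 + 16 + 22 + 3 + 20 + 9 = 73, so its missing entry is 68 − 73 = -5.
Column 7: 14 − 24 + 17 + 30 − 5 + 27 = 59, so its missing entry is 68 − 59 = 9.
Column 3: 14 + 22 + 15 + 22 + 10 − 24 = 59, so its missing entry is 68 − 59 = 9.
Row 3: -4 − 5 + 9 + 11 + 16 + 17 = 44, so its missing entry is 68 − 44 = 24.
Row 6: 7 + 9 + 10 + 2 + 18 + 9 = 55, so its missing entry is 68 − 55 = 13.

a = -5, z = 9, k = 13, c = 24, y = 9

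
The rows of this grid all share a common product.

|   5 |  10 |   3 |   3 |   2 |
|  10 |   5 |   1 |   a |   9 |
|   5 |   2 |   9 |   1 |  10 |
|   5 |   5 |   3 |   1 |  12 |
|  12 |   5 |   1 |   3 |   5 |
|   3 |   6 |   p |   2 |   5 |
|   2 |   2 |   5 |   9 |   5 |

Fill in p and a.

Rows 1 and 7 each multiply to 900, so every row has product 900.
Row 6: 3×6×2×5 = 180, so the missing entry is 900 ÷ 180 = 5.
Row 2: 10×5×1×9 = 450, so the missing entry is 900 ÷ 450 = 2.

p = 5, a = 2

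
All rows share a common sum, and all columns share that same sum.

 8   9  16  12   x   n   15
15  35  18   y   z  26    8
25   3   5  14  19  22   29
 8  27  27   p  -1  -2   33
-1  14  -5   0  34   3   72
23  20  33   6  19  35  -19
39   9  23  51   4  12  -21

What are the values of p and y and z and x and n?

p = 25, y = 9, z = 6, x = 36, n = 21

Rows 3 and 5 both sum to 117, so that's the common total.
The known cells in row 4 total 92, leaving 117 − 92 = 25 for the blank.
The known cells in column 6 total 96, leaving 117 − 96 = 21 for the blank.
The known cells in row 1 total 81, leaving 117 − 81 = 36 for the blank.
The known cells in column 5 total 111, leaving 117 − 111 = 6 for the blank.
The known cells in row 2 total 108, leaving 117 − 108 = 9 for the blank.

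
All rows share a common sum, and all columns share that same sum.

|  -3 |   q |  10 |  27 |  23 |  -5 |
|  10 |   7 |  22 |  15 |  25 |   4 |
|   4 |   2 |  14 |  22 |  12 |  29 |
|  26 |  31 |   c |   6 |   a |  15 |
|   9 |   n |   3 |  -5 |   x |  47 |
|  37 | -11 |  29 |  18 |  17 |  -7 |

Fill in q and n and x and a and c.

Rows 2 and 3 both sum to 83, so that's the common total.
Row 1: -3 + 10 + 27 + 23 − 5 = 52, so its missing entry is 83 − 52 = 31.
Column 3: 10 + 22 + 14 + 3 + 29 = 78, so its missing entry is 83 − 78 = 5.
Row 4: 26 + 31 + 5 + 6 + 15 = 83, so its missing entry is 83 − 83 = 0.
Column 5: 23 + 25 + 12 + 0 + 17 = 77, so its missing entry is 83 − 77 = 6.
Row 5: 9 + 3 − 5 + 6 + 47 = 60, so its missing entry is 83 − 60 = 23.

q = 31, n = 23, x = 6, a = 0, c = 5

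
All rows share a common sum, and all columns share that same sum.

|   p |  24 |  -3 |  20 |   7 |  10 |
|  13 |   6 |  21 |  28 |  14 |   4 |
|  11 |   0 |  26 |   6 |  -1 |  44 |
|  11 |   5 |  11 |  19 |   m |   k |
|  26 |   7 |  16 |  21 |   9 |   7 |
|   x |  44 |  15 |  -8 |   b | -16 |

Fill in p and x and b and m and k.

Rows 2 and 3 both sum to 86, so that's the common total.
The known cells in row 1 total 58, leaving 86 − 58 = 28 for the blank.
The known cells in column 1 total 89, leaving 86 − 89 = -3 for the blank.
The known cells in row 6 total 32, leaving 86 − 32 = 54 for the blank.
The known cells in column 5 total 83, leaving 86 − 83 = 3 for the blank.
The known cells in row 4 total 49, leaving 86 − 49 = 37 for the blank.

p = 28, x = -3, b = 54, m = 3, k = 37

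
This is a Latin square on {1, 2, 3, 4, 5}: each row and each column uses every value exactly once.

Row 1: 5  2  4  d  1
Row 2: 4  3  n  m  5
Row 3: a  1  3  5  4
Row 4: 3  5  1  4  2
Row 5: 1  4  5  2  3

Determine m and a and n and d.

At (row 2, col 3): column 3 already has {1, 3, 4, 5}, so the value is 2.
For row 2, column 4: row 2 already has {2, 3, 4, 5}; that leaves 1.
At (row 1, col 4): row 1 already has {1, 2, 4, 5}, so the value is 3.
At (row 3, col 1): row 3 already has {1, 3, 4, 5}, so the value is 2.

m = 1, a = 2, n = 2, d = 3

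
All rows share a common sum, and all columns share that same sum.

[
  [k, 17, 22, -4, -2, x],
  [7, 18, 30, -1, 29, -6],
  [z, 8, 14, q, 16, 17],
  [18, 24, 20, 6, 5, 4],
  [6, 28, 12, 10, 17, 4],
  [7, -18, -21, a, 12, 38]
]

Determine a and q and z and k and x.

a = 59, q = 7, z = 15, k = 24, x = 20

Rows 2 and 4 both sum to 77, so that's the common total.
The known cells in column 6 total 57, leaving 77 − 57 = 20 for the blank.
The known cells in row 1 total 53, leaving 77 − 53 = 24 for the blank.
The known cells in column 1 total 62, leaving 77 − 62 = 15 for the blank.
The known cells in row 3 total 70, leaving 77 − 70 = 7 for the blank.
The known cells in row 6 total 18, leaving 77 − 18 = 59 for the blank.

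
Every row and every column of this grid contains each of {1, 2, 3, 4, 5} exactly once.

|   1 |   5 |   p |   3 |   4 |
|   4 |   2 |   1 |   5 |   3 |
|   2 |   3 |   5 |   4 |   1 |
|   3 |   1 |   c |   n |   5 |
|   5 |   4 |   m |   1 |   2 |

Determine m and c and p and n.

Cell (4,4): column 4 already has {1, 3, 4, 5} → 2.
Cell (4,3): row 4 already has {1, 2, 3, 5} → 4.
At (row 5, col 3): row 5 already has {1, 2, 4, 5}, so the value is 3.
For row 1, column 3: row 1 already has {1, 3, 4, 5}; that leaves 2.

m = 3, c = 4, p = 2, n = 2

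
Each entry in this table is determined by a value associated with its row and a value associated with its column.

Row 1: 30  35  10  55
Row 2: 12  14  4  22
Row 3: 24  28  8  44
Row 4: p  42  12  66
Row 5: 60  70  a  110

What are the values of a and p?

Each row is a constant multiple of every other row — this is a multiplication table with the headers hidden.
Row 5 is 70/35 = 2/1 times row 1, so its entry in column 3 is 10 × 2/1 = 20.
Row 4 is 42/35 = 6/5 times row 1, so its entry in column 1 is 30 × 6/5 = 36.

a = 20, p = 36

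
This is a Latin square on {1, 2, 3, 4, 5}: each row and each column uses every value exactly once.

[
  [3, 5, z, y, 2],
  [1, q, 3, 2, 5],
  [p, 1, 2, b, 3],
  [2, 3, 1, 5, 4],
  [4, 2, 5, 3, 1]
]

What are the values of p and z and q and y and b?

At (row 2, col 2): row 2 already has {1, 2, 3, 5}, so the value is 4.
For row 3, column 1: column 1 already has {1, 2, 3, 4}; that leaves 5.
Cell (3,4): row 3 already has {1, 2, 3, 5} → 4.
At (row 1, col 4): column 4 already has {2, 3, 4, 5}, so the value is 1.
For row 1, column 3: row 1 already has {1, 2, 3, 5}; that leaves 4.

p = 5, z = 4, q = 4, y = 1, b = 4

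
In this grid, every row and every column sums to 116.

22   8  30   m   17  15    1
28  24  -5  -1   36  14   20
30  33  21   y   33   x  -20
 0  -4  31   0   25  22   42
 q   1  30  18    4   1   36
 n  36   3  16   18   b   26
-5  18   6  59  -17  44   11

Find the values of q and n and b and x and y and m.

Row 5: 1 + 30 + 18 + 4 + 1 + 36 = 90, so its missing entry is 116 − 90 = 26.
Row 1: 22 + 8 + 30 + 17 + 15 + 1 = 93, so its missing entry is 116 − 93 = 23.
Column 4: 23 − 1 + 0 + 18 + 16 + 59 = 115, so its missing entry is 116 − 115 = 1.
Column 1: 22 + 28 + 30 + 0 + 26 − 5 = 101, so its missing entry is 116 − 101 = 15.
Row 6: 15 + 36 + 3 + 16 + 18 + 26 = 114, so its missing entry is 116 − 114 = 2.
Row 3: 30 + 33 + 21 + 1 + 33 − 20 = 98, so its missing entry is 116 − 98 = 18.

q = 26, n = 15, b = 2, x = 18, y = 1, m = 23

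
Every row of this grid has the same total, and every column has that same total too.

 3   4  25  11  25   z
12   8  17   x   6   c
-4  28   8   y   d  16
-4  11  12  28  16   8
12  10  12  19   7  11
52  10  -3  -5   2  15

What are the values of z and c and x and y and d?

z = 3, c = 18, x = 10, y = 8, d = 15

Rows 4 and 5 both sum to 71, so that's the common total.
Column 5: 25 + 6 + 16 + 7 + 2 = 56, so its missing entry is 71 − 56 = 15.
Row 3: -4 + 28 + 8 + 15 + 16 = 63, so its missing entry is 71 − 63 = 8.
Row 1: 3 + 4 + 25 + 11 + 25 = 68, so its missing entry is 71 − 68 = 3.
Column 6: 3 + 16 + 8 + 11 + 15 = 53, so its missing entry is 71 − 53 = 18.
Row 2: 12 + 8 + 17 + 6 + 18 = 61, so its missing entry is 71 − 61 = 10.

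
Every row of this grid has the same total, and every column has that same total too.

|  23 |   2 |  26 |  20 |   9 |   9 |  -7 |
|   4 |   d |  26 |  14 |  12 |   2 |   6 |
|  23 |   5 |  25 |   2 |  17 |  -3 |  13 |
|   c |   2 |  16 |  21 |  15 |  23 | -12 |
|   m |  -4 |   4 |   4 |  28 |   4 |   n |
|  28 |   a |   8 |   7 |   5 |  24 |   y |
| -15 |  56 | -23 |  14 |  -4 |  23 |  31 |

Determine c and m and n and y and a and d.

c = 17, m = 2, n = 44, y = 7, a = 3, d = 18

Rows 1 and 3 both sum to 82, so that's the common total.
Row 2: 4 + 26 + 14 + 12 + 2 + 6 = 64, so its missing entry is 82 − 64 = 18.
Column 2: 2 + 18 + 5 + 2 − 4 + 56 = 79, so its missing entry is 82 − 79 = 3.
Row 4: 2 + 16 + 21 + 15 + 23 − 12 = 65, so its missing entry is 82 − 65 = 17.
Column 1: 23 + 4 + 23 + 17 + 28 − 15 = 80, so its missing entry is 82 − 80 = 2.
Row 5: 2 − 4 + 4 + 4 + 28 + 4 = 38, so its missing entry is 82 − 38 = 44.
Row 6: 28 + 3 + 8 + 7 + 5 + 24 = 75, so its missing entry is 82 − 75 = 7.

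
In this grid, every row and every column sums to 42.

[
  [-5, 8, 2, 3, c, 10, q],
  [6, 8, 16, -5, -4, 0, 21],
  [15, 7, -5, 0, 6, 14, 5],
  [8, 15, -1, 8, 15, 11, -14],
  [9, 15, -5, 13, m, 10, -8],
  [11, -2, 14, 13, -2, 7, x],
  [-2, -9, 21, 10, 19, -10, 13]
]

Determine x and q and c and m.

x = 1, q = 24, c = 0, m = 8

Row 5 has 9 + 15 − 5 + 13 + 10 − 8 = 34; the blank must be 42 − 34 = 8.
Column 5 has -4 + 6 + 15 + 8 − 2 + 19 = 42; the blank must be 42 − 42 = 0.
Row 6 has 11 − 2 + 14 + 13 − 2 + 7 = 41; the blank must be 42 − 41 = 1.
Row 1 has -5 + 8 + 2 + 3 + 0 + 10 = 18; the blank must be 42 − 18 = 24.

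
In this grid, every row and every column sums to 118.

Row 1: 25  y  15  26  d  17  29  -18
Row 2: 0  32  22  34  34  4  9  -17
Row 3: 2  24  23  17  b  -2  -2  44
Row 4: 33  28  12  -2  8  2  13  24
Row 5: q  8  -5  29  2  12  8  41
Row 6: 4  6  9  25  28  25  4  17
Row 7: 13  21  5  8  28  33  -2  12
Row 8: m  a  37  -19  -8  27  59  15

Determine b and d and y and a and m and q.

Row 3 has 2 + 24 + 23 + 17 − 2 − 2 + 44 = 106; the blank must be 118 − 106 = 12.
Row 5 has 8 − 5 + 29 + 2 + 12 + 8 + 41 = 95; the blank must be 118 − 95 = 23.
Column 5 has 34 + 12 + 8 + 2 + 28 + 28 − 8 = 104; the blank must be 118 − 104 = 14.
Row 1 has 25 + 15 + 26 + 14 + 17 + 29 − 18 = 108; the blank must be 118 − 108 = 10.
Column 2 has 10 + 32 + 24 + 28 + 8 + 6 + 21 = 129; the blank must be 118 − 129 = -11.
Row 8 has -11 + 37 − 19 − 8 + 27 + 59 + 15 = 100; the blank must be 118 − 100 = 18.

b = 12, d = 14, y = 10, a = -11, m = 18, q = 23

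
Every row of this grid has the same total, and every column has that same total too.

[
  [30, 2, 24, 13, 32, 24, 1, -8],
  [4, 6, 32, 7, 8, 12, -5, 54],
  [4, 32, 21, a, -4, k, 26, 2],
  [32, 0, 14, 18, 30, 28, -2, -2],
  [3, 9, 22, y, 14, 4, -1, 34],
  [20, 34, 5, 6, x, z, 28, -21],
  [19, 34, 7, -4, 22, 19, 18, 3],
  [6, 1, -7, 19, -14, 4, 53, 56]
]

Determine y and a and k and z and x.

y = 33, a = 26, k = 11, z = 16, x = 30

Rows 1 and 2 both sum to 118, so that's the common total.
Row 5 has 3 + 9 + 22 + 14 + 4 − 1 + 34 = 85; the blank must be 118 − 85 = 33.
Column 5 has 32 + 8 − 4 + 30 + 14 + 22 − 14 = 88; the blank must be 118 − 88 = 30.
Row 6 has 20 + 34 + 5 + 6 + 30 + 28 − 21 = 102; the blank must be 118 − 102 = 16.
Column 4 has 13 + 7 + 18 + 33 + 6 − 4 + 19 = 92; the blank must be 118 − 92 = 26.
Row 3 has 4 + 32 + 21 + 26 − 4 + 26 + 2 = 107; the blank must be 118 − 107 = 11.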